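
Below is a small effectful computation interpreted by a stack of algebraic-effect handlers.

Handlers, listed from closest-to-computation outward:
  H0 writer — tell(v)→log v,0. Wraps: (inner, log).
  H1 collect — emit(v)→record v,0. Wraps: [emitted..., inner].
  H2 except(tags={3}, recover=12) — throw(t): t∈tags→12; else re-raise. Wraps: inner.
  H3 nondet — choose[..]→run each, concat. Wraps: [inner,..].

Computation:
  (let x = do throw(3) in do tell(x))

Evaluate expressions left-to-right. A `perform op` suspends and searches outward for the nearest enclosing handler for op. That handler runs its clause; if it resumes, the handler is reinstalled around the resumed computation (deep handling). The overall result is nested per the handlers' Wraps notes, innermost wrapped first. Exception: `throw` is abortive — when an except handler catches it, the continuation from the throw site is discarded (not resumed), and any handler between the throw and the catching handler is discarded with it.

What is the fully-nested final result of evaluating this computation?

Answer: [12]

Step-by-step:
throw(3) @ H2 caught ⇒ 12
H3 returns [12]
= [12]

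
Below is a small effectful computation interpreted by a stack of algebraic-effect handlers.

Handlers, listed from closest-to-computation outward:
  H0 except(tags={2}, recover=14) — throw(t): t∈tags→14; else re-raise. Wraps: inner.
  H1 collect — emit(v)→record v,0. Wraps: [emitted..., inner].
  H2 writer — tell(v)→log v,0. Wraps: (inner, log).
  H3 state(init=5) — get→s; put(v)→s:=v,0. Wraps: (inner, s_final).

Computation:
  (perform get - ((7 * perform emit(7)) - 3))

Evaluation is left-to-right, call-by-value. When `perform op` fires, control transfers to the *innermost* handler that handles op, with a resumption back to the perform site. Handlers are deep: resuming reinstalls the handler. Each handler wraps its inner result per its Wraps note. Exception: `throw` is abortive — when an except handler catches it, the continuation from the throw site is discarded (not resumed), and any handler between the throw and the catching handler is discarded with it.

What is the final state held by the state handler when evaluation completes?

Working:
get @ H3 ⇒ 5
emit(7) @ H1 ⇒ out+=7
H0 returns 8
H1 returns [7, 8]
H2 returns ([7, 8], ())
H3 returns (([7, 8], ()), 5)
= (([7, 8], ()), 5)

Answer: 5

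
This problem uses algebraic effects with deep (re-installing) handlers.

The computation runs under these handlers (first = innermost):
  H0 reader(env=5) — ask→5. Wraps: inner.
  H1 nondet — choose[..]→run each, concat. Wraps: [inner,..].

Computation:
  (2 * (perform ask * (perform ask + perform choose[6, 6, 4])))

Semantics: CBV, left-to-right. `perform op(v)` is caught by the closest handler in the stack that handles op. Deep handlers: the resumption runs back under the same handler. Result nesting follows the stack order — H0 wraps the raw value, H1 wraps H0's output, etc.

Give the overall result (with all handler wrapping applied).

Answer: [110, 110, 90]

Evaluation trace:
ask @ H0 ⇒ 5
ask @ H0 ⇒ 5
choose[6, 6, 4] @ H1
  branch[0] choose=6:
    H0 returns 110
    H1 returns [110]
  branch[1] choose=6:
    H0 returns 110
    H1 returns [110]
  branch[2] choose=4:
    H0 returns 90
    H1 returns [90]
= [110, 110, 90]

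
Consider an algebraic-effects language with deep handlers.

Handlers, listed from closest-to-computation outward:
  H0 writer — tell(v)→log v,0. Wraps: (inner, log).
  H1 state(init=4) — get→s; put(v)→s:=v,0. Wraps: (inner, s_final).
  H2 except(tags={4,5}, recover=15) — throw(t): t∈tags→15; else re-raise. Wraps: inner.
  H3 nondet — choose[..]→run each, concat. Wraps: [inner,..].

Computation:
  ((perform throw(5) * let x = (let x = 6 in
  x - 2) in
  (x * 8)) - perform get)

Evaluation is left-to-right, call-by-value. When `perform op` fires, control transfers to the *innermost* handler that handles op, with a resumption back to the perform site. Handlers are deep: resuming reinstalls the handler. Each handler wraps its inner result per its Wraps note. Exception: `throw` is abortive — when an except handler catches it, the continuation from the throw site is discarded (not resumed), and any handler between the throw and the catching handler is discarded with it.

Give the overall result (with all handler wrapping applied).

Evaluation trace:
throw(5) @ H2 caught ⇒ 15
H3 returns [15]
= [15]

Answer: [15]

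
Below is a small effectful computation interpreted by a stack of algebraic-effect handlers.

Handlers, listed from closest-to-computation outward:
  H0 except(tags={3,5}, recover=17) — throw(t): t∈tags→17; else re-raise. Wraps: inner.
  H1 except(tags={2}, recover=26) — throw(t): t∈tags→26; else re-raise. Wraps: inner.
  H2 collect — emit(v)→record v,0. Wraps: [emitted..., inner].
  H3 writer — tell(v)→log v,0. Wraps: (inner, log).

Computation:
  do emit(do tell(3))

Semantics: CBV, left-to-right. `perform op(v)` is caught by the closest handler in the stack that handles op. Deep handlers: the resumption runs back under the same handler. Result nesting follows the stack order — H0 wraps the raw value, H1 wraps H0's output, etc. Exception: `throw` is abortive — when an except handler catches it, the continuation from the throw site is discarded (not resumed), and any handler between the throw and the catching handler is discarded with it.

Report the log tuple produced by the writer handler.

Working:
tell(3) @ H3 ⇒ log+=3
emit(0) @ H2 ⇒ out+=0
H0 returns 0
H1 returns 0
H2 returns [0, 0]
H3 returns ([0, 0], (3))
= ([0, 0], (3))

Answer: (3)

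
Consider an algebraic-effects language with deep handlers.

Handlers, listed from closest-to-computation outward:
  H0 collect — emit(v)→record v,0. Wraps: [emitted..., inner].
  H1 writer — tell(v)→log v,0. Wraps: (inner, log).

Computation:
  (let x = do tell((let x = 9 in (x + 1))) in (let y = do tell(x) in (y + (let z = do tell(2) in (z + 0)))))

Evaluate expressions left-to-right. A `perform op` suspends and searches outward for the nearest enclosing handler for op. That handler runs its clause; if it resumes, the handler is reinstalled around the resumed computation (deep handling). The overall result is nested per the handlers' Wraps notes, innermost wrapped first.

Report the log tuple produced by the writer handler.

Answer: (10, 0, 2)

Working:
tell(10) @ H1 ⇒ log+=10
tell(0) @ H1 ⇒ log+=0
tell(2) @ H1 ⇒ log+=2
H0 returns [0]
H1 returns ([0], (10, 0, 2))
= ([0], (10, 0, 2))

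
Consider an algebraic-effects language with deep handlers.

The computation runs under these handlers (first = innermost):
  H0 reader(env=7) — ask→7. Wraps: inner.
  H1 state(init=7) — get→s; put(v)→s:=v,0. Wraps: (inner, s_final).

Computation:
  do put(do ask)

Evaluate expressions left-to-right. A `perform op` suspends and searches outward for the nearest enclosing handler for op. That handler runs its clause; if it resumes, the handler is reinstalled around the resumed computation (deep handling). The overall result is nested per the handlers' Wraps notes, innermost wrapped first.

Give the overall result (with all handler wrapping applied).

Step-by-step:
ask @ H0 ⇒ 7
put(7) @ H1 ⇒ s:=7
H0 returns 0
H1 returns (0, 7)
= (0, 7)

Answer: (0, 7)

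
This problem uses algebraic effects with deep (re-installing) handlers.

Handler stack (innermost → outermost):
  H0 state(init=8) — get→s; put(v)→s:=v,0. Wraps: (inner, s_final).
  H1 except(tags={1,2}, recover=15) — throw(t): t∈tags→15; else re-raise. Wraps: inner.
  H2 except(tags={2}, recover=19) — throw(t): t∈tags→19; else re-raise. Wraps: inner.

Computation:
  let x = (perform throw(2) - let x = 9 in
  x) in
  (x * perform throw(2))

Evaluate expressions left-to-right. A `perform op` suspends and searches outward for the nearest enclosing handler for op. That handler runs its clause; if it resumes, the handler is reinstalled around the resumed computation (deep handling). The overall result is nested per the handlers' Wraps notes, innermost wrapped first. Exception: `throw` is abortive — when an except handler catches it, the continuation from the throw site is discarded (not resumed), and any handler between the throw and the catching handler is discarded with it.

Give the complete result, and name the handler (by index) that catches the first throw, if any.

Answer: 15 ; first throw caught by: H1

Step-by-step:
throw(2) @ H1 caught ⇒ 15
H2 returns 15
= 15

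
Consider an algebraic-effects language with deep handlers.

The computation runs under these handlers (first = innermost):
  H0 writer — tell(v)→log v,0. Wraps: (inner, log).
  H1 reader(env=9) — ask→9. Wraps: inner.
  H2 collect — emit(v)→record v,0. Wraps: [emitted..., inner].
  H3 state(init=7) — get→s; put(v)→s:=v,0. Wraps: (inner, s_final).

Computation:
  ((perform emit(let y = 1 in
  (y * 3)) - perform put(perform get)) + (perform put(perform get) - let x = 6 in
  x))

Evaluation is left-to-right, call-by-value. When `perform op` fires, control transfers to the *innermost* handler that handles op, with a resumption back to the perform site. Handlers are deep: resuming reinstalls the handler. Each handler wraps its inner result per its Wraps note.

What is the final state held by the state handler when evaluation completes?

Answer: 7

Working:
emit(3) @ H2 ⇒ out+=3
get @ H3 ⇒ 7
put(7) @ H3 ⇒ s:=7
get @ H3 ⇒ 7
put(7) @ H3 ⇒ s:=7
H0 returns (-6, ())
H1 returns (-6, ())
H2 returns [3, (-6, ())]
H3 returns ([3, (-6, ())], 7)
= ([3, (-6, ())], 7)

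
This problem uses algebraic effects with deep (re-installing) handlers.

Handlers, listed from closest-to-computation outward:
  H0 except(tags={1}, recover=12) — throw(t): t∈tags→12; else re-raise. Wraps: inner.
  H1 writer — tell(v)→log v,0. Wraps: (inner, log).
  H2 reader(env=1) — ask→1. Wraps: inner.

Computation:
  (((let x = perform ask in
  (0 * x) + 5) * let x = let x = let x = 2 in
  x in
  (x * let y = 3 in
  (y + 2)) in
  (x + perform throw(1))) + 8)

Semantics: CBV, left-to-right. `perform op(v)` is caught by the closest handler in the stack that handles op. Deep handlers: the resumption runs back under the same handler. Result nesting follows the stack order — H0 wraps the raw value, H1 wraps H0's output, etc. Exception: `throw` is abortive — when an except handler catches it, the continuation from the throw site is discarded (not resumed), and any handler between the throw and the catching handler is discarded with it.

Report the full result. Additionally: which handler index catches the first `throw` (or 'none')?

Answer: (12, ()) ; first throw caught by: H0

Evaluation trace:
ask @ H2 ⇒ 1
throw(1) @ H0 caught ⇒ 12
H1 returns (12, ())
H2 returns (12, ())
= (12, ())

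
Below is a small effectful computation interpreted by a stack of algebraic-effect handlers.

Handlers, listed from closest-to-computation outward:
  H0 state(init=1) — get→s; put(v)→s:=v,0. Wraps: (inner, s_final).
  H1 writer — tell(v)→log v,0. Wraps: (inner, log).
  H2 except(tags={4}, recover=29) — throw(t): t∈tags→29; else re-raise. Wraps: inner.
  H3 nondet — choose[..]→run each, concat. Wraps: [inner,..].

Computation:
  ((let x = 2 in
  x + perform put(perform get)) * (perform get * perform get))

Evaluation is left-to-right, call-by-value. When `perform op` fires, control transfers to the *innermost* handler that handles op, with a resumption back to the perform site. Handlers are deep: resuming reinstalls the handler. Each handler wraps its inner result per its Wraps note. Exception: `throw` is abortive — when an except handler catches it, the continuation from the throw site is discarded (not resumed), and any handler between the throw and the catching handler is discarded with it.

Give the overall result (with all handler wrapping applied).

Answer: [((2, 1), ())]

Step-by-step:
get @ H0 ⇒ 1
put(1) @ H0 ⇒ s:=1
get @ H0 ⇒ 1
get @ H0 ⇒ 1
H0 returns (2, 1)
H1 returns ((2, 1), ())
H2 returns ((2, 1), ())
H3 returns [((2, 1), ())]
= [((2, 1), ())]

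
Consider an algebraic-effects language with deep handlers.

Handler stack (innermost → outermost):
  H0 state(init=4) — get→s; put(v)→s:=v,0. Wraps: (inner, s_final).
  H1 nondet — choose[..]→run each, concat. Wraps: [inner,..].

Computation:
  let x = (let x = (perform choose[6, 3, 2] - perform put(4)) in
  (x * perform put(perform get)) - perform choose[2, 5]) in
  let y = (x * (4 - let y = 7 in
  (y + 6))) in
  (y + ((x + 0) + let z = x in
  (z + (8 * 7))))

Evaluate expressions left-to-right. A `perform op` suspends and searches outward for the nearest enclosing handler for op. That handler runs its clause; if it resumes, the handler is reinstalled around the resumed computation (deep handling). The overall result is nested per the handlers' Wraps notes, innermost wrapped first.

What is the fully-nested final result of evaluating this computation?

Working:
choose[6, 3, 2] @ H1
  branch[0] choose=6:
    put(4) @ H0 ⇒ s:=4
    get @ H0 ⇒ 4
    put(4) @ H0 ⇒ s:=4
    choose[2, 5] @ H1
      branch[0] choose=2:
        H0 returns (70, 4)
        H1 returns [(70, 4)]
      branch[1] choose=5:
        H0 returns (91, 4)
        H1 returns [(91, 4)]
  branch[1] choose=3:
    put(4) @ H0 ⇒ s:=4
    get @ H0 ⇒ 4
    put(4) @ H0 ⇒ s:=4
    choose[2, 5] @ H1
      branch[0] choose=2:
        H0 returns (70, 4)
        H1 returns [(70, 4)]
      branch[1] choose=5:
        H0 returns (91, 4)
        H1 returns [(91, 4)]
  branch[2] choose=2:
    put(4) @ H0 ⇒ s:=4
    get @ H0 ⇒ 4
    put(4) @ H0 ⇒ s:=4
    choose[2, 5] @ H1
      branch[0] choose=2:
        H0 returns (70, 4)
        H1 returns [(70, 4)]
      branch[1] choose=5:
        H0 returns (91, 4)
        H1 returns [(91, 4)]
= [(70, 4), (91, 4), (70, 4), (91, 4), (70, 4), (91, 4)]

Answer: [(70, 4), (91, 4), (70, 4), (91, 4), (70, 4), (91, 4)]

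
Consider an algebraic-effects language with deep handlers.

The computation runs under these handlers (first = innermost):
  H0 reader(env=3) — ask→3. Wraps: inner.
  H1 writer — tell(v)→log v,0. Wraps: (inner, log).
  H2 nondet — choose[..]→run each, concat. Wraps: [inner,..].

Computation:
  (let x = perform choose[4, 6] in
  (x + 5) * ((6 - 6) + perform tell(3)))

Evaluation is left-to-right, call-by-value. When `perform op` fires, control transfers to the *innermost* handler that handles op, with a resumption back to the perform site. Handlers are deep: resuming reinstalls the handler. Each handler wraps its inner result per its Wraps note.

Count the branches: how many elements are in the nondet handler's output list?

Answer: 2

Evaluation trace:
choose[4, 6] @ H2
  branch[0] choose=4:
    tell(3) @ H1 ⇒ log+=3
    H0 returns 0
    H1 returns (0, (3))
    H2 returns [(0, (3))]
  branch[1] choose=6:
    tell(3) @ H1 ⇒ log+=3
    H0 returns 0
    H1 returns (0, (3))
    H2 returns [(0, (3))]
= [(0, (3)), (0, (3))]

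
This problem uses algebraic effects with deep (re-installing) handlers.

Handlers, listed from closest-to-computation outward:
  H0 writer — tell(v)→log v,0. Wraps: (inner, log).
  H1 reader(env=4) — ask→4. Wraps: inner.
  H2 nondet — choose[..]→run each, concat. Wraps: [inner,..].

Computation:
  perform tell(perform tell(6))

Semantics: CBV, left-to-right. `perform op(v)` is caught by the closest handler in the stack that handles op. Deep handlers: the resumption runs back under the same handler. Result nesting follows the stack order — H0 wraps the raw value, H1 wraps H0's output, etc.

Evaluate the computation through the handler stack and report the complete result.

Evaluation trace:
tell(6) @ H0 ⇒ log+=6
tell(0) @ H0 ⇒ log+=0
H0 returns (0, (6, 0))
H1 returns (0, (6, 0))
H2 returns [(0, (6, 0))]
= [(0, (6, 0))]

Answer: [(0, (6, 0))]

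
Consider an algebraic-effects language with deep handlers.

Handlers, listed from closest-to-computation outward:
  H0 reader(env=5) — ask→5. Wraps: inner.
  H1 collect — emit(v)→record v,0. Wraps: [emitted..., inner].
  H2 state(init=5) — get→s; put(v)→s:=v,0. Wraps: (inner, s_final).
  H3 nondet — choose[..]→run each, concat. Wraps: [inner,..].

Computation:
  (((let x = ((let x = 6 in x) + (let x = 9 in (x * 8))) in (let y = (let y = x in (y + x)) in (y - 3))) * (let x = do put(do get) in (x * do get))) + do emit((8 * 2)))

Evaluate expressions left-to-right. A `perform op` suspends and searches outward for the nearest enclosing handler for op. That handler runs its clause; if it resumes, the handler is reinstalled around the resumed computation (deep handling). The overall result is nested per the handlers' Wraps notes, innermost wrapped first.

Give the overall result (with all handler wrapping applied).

Answer: [([16, 0], 5)]

Step-by-step:
get @ H2 ⇒ 5
put(5) @ H2 ⇒ s:=5
get @ H2 ⇒ 5
emit(16) @ H1 ⇒ out+=16
H0 returns 0
H1 returns [16, 0]
H2 returns ([16, 0], 5)
H3 returns [([16, 0], 5)]
= [([16, 0], 5)]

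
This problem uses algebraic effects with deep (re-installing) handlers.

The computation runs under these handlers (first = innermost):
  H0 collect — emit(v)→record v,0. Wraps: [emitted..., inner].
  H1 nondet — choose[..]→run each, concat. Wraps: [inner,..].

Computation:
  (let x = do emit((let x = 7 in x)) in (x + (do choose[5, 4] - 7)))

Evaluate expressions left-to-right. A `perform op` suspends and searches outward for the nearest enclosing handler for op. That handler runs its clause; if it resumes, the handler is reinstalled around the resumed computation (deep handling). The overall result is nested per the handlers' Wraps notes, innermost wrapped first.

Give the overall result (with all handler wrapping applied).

Answer: [[7, -2], [7, -3]]

Evaluation trace:
emit(7) @ H0 ⇒ out+=7
choose[5, 4] @ H1
  branch[0] choose=5:
    H0 returns [7, -2]
    H1 returns [[7, -2]]
  branch[1] choose=4:
    H0 returns [7, -3]
    H1 returns [[7, -3]]
= [[7, -2], [7, -3]]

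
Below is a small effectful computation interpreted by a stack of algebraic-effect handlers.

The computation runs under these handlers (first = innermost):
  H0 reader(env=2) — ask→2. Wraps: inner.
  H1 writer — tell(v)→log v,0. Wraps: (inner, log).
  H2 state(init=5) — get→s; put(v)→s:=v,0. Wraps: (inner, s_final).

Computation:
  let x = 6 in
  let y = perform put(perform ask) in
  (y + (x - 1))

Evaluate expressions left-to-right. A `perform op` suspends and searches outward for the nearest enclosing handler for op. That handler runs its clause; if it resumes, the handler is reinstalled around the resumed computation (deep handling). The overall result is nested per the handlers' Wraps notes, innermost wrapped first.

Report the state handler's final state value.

Step-by-step:
ask @ H0 ⇒ 2
put(2) @ H2 ⇒ s:=2
H0 returns 5
H1 returns (5, ())
H2 returns ((5, ()), 2)
= ((5, ()), 2)

Answer: 2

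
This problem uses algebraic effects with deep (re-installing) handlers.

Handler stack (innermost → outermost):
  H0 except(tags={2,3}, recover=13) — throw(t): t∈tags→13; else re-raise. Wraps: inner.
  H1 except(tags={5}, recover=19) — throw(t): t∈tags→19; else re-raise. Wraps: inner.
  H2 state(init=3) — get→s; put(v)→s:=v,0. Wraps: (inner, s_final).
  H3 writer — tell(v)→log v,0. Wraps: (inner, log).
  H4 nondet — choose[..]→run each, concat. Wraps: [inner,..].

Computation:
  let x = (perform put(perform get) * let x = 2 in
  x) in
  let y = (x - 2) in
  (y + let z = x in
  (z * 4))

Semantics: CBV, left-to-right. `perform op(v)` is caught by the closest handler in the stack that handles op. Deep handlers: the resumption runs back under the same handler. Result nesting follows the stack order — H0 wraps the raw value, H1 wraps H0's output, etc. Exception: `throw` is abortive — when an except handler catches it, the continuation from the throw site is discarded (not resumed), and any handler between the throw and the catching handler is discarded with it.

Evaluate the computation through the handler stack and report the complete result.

Step-by-step:
get @ H2 ⇒ 3
put(3) @ H2 ⇒ s:=3
H0 returns -2
H1 returns -2
H2 returns (-2, 3)
H3 returns ((-2, 3), ())
H4 returns [((-2, 3), ())]
= [((-2, 3), ())]

Answer: [((-2, 3), ())]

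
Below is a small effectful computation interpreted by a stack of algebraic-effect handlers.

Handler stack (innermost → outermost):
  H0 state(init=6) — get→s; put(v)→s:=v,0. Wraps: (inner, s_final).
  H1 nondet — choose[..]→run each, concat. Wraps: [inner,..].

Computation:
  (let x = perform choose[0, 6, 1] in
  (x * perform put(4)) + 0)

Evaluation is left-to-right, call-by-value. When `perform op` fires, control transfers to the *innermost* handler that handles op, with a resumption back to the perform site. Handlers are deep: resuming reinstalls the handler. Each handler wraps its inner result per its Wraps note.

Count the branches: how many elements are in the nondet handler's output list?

Evaluation trace:
choose[0, 6, 1] @ H1
  branch[0] choose=0:
    put(4) @ H0 ⇒ s:=4
    H0 returns (0, 4)
    H1 returns [(0, 4)]
  branch[1] choose=6:
    put(4) @ H0 ⇒ s:=4
    H0 returns (0, 4)
    H1 returns [(0, 4)]
  branch[2] choose=1:
    put(4) @ H0 ⇒ s:=4
    H0 returns (0, 4)
    H1 returns [(0, 4)]
= [(0, 4), (0, 4), (0, 4)]

Answer: 3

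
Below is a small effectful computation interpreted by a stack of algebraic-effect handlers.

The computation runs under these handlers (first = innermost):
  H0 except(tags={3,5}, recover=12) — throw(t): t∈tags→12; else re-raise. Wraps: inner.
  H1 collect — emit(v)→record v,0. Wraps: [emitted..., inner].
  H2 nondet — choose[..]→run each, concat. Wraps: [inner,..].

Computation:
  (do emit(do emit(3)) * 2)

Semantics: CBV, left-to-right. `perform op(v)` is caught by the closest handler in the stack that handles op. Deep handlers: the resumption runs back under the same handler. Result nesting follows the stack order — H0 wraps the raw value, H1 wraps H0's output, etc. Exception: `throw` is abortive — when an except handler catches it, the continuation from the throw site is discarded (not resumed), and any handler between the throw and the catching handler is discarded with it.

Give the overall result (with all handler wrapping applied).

Answer: [[3, 0, 0]]

Evaluation trace:
emit(3) @ H1 ⇒ out+=3
emit(0) @ H1 ⇒ out+=0
H0 returns 0
H1 returns [3, 0, 0]
H2 returns [[3, 0, 0]]
= [[3, 0, 0]]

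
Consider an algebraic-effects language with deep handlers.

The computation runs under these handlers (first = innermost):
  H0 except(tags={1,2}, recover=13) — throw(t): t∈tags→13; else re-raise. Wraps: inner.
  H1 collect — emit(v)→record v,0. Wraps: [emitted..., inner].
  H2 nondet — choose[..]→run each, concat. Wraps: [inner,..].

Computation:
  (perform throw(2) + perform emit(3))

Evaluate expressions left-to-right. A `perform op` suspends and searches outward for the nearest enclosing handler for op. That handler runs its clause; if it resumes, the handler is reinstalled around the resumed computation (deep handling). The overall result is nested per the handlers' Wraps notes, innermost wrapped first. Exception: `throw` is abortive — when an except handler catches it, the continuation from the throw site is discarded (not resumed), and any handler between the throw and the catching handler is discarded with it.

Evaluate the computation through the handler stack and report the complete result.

Answer: [[13]]

Working:
throw(2) @ H0 caught ⇒ 13
H1 returns [13]
H2 returns [[13]]
= [[13]]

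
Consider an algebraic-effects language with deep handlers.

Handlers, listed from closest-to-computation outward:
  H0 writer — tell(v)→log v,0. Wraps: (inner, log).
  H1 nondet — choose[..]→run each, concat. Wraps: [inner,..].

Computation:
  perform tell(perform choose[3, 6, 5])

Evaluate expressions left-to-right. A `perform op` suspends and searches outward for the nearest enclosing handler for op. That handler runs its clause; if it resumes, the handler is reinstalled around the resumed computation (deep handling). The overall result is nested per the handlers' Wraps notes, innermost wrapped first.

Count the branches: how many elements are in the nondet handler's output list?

Working:
choose[3, 6, 5] @ H1
  branch[0] choose=3:
    tell(3) @ H0 ⇒ log+=3
    H0 returns (0, (3))
    H1 returns [(0, (3))]
  branch[1] choose=6:
    tell(6) @ H0 ⇒ log+=6
    H0 returns (0, (6))
    H1 returns [(0, (6))]
  branch[2] choose=5:
    tell(5) @ H0 ⇒ log+=5
    H0 returns (0, (5))
    H1 returns [(0, (5))]
= [(0, (3)), (0, (6)), (0, (5))]

Answer: 3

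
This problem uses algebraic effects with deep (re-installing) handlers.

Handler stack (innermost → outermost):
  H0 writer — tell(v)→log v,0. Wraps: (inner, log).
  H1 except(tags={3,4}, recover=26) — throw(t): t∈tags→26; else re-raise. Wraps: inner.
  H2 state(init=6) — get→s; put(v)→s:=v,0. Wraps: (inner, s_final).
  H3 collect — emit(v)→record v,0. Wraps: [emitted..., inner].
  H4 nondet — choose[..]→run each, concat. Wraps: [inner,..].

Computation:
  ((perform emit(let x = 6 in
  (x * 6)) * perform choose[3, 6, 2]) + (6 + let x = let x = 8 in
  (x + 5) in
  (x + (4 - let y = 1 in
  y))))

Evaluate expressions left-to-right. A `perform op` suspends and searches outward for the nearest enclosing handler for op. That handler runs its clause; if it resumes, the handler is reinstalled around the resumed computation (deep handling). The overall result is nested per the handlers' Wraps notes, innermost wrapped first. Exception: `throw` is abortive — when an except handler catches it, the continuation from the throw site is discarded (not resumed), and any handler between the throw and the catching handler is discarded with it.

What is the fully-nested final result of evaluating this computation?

Answer: [[36, ((22, ()), 6)], [36, ((22, ()), 6)], [36, ((22, ()), 6)]]

Step-by-step:
emit(36) @ H3 ⇒ out+=36
choose[3, 6, 2] @ H4
  branch[0] choose=3:
    H0 returns (22, ())
    H1 returns (22, ())
    H2 returns ((22, ()), 6)
    H3 returns [36, ((22, ()), 6)]
    H4 returns [[36, ((22, ()), 6)]]
  branch[1] choose=6:
    H0 returns (22, ())
    H1 returns (22, ())
    H2 returns ((22, ()), 6)
    H3 returns [36, ((22, ()), 6)]
    H4 returns [[36, ((22, ()), 6)]]
  branch[2] choose=2:
    H0 returns (22, ())
    H1 returns (22, ())
    H2 returns ((22, ()), 6)
    H3 returns [36, ((22, ()), 6)]
    H4 returns [[36, ((22, ()), 6)]]
= [[36, ((22, ()), 6)], [36, ((22, ()), 6)], [36, ((22, ()), 6)]]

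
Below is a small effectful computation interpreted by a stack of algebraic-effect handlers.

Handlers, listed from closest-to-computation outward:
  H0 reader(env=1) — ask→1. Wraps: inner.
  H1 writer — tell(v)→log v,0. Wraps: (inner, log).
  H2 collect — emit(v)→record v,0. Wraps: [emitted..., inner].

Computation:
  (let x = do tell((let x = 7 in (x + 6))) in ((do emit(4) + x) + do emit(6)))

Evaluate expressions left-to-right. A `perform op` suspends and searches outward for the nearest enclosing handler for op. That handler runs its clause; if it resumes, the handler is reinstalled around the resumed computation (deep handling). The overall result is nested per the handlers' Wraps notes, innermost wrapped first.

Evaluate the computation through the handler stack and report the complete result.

Answer: [4, 6, (0, (13))]

Working:
tell(13) @ H1 ⇒ log+=13
emit(4) @ H2 ⇒ out+=4
emit(6) @ H2 ⇒ out+=6
H0 returns 0
H1 returns (0, (13))
H2 returns [4, 6, (0, (13))]
= [4, 6, (0, (13))]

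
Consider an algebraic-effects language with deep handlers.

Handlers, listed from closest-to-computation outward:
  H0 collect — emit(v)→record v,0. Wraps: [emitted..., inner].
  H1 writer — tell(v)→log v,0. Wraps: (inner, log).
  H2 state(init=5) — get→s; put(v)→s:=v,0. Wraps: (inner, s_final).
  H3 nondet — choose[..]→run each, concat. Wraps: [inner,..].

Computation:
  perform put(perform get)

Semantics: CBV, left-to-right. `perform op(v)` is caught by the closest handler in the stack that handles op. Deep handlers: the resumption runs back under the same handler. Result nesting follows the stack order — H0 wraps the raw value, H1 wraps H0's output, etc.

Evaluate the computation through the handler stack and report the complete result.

Answer: [(([0], ()), 5)]

Evaluation trace:
get @ H2 ⇒ 5
put(5) @ H2 ⇒ s:=5
H0 returns [0]
H1 returns ([0], ())
H2 returns (([0], ()), 5)
H3 returns [(([0], ()), 5)]
= [(([0], ()), 5)]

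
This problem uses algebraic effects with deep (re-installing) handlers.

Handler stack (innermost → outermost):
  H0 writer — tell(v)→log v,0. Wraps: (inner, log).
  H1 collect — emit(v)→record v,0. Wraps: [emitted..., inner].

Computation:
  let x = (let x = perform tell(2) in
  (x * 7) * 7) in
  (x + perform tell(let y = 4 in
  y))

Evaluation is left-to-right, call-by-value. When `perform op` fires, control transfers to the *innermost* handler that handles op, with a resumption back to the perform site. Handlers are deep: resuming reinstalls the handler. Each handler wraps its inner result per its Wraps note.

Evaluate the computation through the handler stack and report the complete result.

Evaluation trace:
tell(2) @ H0 ⇒ log+=2
tell(4) @ H0 ⇒ log+=4
H0 returns (0, (2, 4))
H1 returns [(0, (2, 4))]
= [(0, (2, 4))]

Answer: [(0, (2, 4))]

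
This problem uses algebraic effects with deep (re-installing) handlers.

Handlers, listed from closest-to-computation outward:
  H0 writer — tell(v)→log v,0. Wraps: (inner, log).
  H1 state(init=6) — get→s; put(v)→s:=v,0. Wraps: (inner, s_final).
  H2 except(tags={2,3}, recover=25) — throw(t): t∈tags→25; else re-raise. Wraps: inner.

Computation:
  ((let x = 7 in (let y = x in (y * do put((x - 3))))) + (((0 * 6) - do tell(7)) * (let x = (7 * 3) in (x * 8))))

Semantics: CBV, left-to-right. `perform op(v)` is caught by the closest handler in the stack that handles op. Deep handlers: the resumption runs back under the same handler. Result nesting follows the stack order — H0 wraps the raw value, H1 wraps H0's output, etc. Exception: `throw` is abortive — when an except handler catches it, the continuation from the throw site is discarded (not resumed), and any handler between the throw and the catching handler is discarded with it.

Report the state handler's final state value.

Working:
put(4) @ H1 ⇒ s:=4
tell(7) @ H0 ⇒ log+=7
H0 returns (0, (7))
H1 returns ((0, (7)), 4)
H2 returns ((0, (7)), 4)
= ((0, (7)), 4)

Answer: 4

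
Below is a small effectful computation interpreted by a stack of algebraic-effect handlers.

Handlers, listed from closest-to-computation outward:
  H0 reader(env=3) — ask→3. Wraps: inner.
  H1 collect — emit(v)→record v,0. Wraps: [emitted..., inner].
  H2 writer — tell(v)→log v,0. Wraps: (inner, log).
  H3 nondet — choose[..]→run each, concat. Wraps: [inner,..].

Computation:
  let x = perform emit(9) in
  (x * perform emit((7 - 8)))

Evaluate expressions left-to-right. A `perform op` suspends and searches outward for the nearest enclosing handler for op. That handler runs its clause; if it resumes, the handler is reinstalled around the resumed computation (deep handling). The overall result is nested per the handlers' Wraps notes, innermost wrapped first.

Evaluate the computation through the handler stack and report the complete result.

Step-by-step:
emit(9) @ H1 ⇒ out+=9
emit(-1) @ H1 ⇒ out+=-1
H0 returns 0
H1 returns [9, -1, 0]
H2 returns ([9, -1, 0], ())
H3 returns [([9, -1, 0], ())]
= [([9, -1, 0], ())]

Answer: [([9, -1, 0], ())]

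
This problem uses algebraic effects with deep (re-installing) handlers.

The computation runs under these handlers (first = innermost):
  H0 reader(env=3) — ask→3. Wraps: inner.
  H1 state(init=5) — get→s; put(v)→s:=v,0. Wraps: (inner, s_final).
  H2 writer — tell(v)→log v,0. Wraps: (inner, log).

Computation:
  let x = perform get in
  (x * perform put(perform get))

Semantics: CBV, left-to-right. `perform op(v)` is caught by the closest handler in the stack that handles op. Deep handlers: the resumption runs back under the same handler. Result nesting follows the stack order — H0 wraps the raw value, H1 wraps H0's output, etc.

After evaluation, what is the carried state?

Answer: 5

Evaluation trace:
get @ H1 ⇒ 5
get @ H1 ⇒ 5
put(5) @ H1 ⇒ s:=5
H0 returns 0
H1 returns (0, 5)
H2 returns ((0, 5), ())
= ((0, 5), ())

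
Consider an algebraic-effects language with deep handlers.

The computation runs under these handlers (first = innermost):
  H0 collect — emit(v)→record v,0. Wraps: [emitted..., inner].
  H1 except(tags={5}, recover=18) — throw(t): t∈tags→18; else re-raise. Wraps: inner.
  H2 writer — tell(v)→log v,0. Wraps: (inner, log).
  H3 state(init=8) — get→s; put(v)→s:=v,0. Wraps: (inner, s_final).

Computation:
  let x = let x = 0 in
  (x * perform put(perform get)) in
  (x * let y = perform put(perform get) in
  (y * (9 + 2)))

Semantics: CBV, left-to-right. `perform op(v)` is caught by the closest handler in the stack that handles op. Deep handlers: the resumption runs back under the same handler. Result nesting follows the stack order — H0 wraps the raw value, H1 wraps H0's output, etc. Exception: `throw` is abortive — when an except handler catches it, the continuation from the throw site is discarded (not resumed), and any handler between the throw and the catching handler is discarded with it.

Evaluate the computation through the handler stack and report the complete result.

Step-by-step:
get @ H3 ⇒ 8
put(8) @ H3 ⇒ s:=8
get @ H3 ⇒ 8
put(8) @ H3 ⇒ s:=8
H0 returns [0]
H1 returns [0]
H2 returns ([0], ())
H3 returns (([0], ()), 8)
= (([0], ()), 8)

Answer: (([0], ()), 8)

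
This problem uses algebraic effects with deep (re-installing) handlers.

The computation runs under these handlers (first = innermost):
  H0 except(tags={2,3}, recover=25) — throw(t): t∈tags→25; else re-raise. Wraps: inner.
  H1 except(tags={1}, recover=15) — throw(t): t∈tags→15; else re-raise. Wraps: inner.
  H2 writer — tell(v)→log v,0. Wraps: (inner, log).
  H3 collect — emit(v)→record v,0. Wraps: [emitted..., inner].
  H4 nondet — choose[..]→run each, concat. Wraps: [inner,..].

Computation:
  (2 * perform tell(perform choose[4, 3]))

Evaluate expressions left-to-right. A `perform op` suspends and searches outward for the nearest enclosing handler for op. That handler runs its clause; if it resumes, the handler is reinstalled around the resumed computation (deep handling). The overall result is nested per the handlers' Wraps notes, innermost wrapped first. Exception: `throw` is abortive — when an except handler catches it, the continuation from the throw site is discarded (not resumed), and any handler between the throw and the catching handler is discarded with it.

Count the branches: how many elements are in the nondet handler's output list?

Answer: 2

Evaluation trace:
choose[4, 3] @ H4
  branch[0] choose=4:
    tell(4) @ H2 ⇒ log+=4
    H0 returns 0
    H1 returns 0
    H2 returns (0, (4))
    H3 returns [(0, (4))]
    H4 returns [[(0, (4))]]
  branch[1] choose=3:
    tell(3) @ H2 ⇒ log+=3
    H0 returns 0
    H1 returns 0
    H2 returns (0, (3))
    H3 returns [(0, (3))]
    H4 returns [[(0, (3))]]
= [[(0, (4))], [(0, (3))]]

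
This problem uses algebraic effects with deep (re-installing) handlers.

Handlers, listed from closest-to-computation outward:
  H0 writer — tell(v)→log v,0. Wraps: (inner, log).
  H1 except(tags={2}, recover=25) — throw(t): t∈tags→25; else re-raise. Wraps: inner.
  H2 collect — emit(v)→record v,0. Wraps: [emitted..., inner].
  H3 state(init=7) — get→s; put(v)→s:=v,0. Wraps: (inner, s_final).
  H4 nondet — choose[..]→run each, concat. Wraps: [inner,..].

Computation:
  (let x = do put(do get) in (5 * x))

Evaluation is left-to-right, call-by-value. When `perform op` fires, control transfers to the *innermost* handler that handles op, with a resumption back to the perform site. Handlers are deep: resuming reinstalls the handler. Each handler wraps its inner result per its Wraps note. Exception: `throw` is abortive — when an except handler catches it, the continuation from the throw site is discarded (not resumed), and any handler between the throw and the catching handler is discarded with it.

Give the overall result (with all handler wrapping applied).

Evaluation trace:
get @ H3 ⇒ 7
put(7) @ H3 ⇒ s:=7
H0 returns (0, ())
H1 returns (0, ())
H2 returns [(0, ())]
H3 returns ([(0, ())], 7)
H4 returns [([(0, ())], 7)]
= [([(0, ())], 7)]

Answer: [([(0, ())], 7)]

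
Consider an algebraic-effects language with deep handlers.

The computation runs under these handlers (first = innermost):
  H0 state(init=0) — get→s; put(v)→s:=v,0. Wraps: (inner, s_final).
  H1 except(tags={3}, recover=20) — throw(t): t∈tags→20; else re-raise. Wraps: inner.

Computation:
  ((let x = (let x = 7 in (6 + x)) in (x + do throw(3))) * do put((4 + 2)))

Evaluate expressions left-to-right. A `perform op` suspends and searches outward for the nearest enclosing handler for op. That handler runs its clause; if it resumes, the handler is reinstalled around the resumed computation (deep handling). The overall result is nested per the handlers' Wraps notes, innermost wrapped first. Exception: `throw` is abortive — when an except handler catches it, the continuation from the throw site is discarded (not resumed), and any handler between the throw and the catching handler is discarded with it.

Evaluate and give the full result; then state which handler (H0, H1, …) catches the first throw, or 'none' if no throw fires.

Answer: 20 ; first throw caught by: H1

Evaluation trace:
throw(3) @ H1 caught ⇒ 20
= 20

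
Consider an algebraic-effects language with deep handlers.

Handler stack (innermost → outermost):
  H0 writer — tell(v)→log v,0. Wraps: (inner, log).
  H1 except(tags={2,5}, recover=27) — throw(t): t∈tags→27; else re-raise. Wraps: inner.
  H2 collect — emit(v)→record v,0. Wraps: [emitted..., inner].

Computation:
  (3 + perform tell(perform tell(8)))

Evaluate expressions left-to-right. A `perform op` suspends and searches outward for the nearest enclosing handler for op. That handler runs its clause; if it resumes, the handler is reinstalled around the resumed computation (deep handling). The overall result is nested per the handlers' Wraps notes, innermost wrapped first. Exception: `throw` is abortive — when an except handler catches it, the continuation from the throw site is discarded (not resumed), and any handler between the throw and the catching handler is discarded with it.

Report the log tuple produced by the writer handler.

Answer: (8, 0)

Working:
tell(8) @ H0 ⇒ log+=8
tell(0) @ H0 ⇒ log+=0
H0 returns (3, (8, 0))
H1 returns (3, (8, 0))
H2 returns [(3, (8, 0))]
= [(3, (8, 0))]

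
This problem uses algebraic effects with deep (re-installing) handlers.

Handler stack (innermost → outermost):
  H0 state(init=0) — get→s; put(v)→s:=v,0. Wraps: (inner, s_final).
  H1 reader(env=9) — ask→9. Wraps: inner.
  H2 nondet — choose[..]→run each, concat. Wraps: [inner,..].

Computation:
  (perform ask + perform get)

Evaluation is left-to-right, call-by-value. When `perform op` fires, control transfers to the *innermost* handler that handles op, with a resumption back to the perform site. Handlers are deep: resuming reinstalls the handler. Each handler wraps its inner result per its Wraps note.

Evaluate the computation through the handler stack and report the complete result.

Answer: [(9, 0)]

Evaluation trace:
ask @ H1 ⇒ 9
get @ H0 ⇒ 0
H0 returns (9, 0)
H1 returns (9, 0)
H2 returns [(9, 0)]
= [(9, 0)]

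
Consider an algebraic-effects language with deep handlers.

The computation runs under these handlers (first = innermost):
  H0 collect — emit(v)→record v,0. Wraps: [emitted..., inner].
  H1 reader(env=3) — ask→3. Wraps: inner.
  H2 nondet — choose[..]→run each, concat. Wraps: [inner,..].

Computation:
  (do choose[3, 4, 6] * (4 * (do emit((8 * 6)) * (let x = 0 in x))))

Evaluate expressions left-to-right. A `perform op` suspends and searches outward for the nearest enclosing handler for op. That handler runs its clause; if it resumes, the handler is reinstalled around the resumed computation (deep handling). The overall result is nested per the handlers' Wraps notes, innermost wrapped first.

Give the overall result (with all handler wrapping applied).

Working:
choose[3, 4, 6] @ H2
  branch[0] choose=3:
    emit(48) @ H0 ⇒ out+=48
    H0 returns [48, 0]
    H1 returns [48, 0]
    H2 returns [[48, 0]]
  branch[1] choose=4:
    emit(48) @ H0 ⇒ out+=48
    H0 returns [48, 0]
    H1 returns [48, 0]
    H2 returns [[48, 0]]
  branch[2] choose=6:
    emit(48) @ H0 ⇒ out+=48
    H0 returns [48, 0]
    H1 returns [48, 0]
    H2 returns [[48, 0]]
= [[48, 0], [48, 0], [48, 0]]

Answer: [[48, 0], [48, 0], [48, 0]]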